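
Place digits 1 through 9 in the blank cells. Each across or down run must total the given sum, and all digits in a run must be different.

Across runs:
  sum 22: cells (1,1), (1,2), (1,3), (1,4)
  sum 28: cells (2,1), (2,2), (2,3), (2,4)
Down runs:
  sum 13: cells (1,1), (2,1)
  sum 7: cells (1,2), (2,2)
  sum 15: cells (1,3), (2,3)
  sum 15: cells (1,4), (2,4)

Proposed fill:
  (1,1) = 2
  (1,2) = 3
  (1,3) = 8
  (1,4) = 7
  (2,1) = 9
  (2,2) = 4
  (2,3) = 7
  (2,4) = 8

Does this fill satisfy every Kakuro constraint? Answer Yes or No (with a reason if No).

No — the across run (1,1)–(1,4) sums to 20, not 22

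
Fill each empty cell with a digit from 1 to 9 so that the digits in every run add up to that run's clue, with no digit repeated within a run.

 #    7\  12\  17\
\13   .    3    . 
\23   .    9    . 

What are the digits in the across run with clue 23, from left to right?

6 9 8

23 in 3 cells must be {6,8,9}; 17 in 2 cells must be {8,9}.
Given what's placed, R2C1 must be 6 to fit the 23 across and 7 down.
R2C3 = 23 − 15 = 8 completes the 23 across.
R1C1 = 7 − 6 = 1 completes the 7 down.
R1C3 = 13 − 4 = 9 completes the 13 across.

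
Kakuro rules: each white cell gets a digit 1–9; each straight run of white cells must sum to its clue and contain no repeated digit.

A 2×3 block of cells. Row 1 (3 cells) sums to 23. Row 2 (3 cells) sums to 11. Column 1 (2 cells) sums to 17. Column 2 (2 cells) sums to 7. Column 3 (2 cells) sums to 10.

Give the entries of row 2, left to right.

8 1 2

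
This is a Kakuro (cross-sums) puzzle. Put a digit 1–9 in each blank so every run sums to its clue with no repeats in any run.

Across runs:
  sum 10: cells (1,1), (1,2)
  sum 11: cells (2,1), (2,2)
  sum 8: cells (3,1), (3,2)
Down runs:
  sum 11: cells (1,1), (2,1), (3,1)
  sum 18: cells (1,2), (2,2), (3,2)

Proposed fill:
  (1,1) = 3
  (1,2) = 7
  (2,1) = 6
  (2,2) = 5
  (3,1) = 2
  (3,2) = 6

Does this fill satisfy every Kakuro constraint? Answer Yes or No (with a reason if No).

Across: 3+7=10; 6+5=11; 2+6=8. Down: 3+6+2=11; 7+5+6=18. No digit repeats within any run.

Yes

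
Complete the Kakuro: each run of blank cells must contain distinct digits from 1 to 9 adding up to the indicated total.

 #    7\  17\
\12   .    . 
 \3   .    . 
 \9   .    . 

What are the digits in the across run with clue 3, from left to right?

1, 2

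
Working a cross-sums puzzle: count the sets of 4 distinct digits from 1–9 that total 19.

11

4 distinct digits from 1–9 sum between 10 and 30.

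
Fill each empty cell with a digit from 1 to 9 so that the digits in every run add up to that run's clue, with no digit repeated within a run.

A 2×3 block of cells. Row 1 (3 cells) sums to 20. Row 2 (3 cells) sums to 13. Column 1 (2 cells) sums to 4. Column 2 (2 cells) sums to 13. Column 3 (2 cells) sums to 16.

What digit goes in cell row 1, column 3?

9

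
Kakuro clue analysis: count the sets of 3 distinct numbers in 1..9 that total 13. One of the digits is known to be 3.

3

3 distinct digits from 1–9 sum between 6 and 24.
Keeping only sets containing 3.
Enumerating: {1,3,9}, {2,3,8}, {3,4,6}.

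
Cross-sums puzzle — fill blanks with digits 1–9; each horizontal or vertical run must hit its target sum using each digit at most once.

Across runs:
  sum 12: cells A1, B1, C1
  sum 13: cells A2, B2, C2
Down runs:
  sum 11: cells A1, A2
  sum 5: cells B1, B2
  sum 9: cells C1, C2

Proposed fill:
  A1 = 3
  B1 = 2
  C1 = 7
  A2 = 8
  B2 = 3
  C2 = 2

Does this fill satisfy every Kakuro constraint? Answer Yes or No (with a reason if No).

Yes

Across: 3+2+7=12; 8+3+2=13. Down: 3+8=11; 2+3=5; 7+2=9. No digit repeats within any run.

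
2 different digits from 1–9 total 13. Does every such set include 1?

No

Counterexample: {4,9} sums to 13 without using 1.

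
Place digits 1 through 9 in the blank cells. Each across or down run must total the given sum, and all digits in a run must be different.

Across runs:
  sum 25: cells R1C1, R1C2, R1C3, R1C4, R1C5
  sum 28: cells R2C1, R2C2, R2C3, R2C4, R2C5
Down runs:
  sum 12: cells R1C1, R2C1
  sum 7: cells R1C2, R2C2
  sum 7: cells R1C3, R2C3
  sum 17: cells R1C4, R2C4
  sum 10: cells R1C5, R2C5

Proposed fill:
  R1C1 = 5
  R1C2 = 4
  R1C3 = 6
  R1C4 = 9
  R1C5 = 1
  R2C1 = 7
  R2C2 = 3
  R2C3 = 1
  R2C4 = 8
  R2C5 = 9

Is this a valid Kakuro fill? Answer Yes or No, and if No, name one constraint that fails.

Yes

Across: 5+4+6+9+1=25; 7+3+1+8+9=28. Down: 5+7=12; 4+3=7; 6+1=7; 9+8=17; 1+9=10. No digit repeats within any run.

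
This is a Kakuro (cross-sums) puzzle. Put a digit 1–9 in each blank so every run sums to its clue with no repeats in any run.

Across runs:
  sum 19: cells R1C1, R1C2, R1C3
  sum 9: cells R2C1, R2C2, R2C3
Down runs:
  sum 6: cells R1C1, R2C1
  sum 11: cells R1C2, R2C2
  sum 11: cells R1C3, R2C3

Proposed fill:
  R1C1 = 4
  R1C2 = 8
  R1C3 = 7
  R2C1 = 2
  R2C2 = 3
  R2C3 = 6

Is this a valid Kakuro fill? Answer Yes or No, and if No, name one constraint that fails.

No — the across run R2C1–R2C3 sums to 11, not 9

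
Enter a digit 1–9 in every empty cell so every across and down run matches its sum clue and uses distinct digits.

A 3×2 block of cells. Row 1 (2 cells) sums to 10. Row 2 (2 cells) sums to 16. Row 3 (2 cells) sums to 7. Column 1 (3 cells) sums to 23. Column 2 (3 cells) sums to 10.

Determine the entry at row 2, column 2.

7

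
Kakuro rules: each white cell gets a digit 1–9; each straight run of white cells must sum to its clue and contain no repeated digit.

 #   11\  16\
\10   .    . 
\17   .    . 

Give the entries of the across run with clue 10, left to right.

17 in 2 cells must be {8,9}; 16 in 2 cells must be {7,9}.
The 17 across and the 16 down share only 9, so R2C2 = 9.
R1C2 = 16 − 9 = 7 completes the 16 down.
R2C1 = 17 − 9 = 8 completes the 17 across.
R1C1 = 10 − 7 = 3 completes the 10 across.

3 7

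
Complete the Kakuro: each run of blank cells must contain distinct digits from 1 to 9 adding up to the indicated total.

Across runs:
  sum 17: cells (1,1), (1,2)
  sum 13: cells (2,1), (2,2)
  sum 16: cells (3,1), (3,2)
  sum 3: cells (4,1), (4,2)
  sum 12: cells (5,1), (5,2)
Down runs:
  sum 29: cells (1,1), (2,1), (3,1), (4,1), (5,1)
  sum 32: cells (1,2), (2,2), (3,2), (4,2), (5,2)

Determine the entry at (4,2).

17 in 2 cells must be {8,9}; 16 in 2 cells must be {7,9}; 3 in 2 cells must be {1,2}.
Only 2 fits (4,2) under both its across sum 3 and down sum 32.

2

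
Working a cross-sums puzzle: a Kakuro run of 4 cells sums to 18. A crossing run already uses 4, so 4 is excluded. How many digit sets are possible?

6

4 distinct digits from 1–9 sum between 10 and 30.
Dropping sets that contain 4.
Enumerating: {1,2,6,9}, {1,2,7,8}, {1,3,5,9}, {1,3,6,8}, {2,3,5,8}, {2,3,6,7}.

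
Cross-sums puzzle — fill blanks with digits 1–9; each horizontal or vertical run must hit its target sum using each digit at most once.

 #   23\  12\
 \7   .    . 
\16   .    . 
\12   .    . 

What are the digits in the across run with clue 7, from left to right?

6, 1

16 in 2 cells must be {7,9}; 23 in 3 cells must be {6,8,9}.
The 7 across and the 23 down share only 6, so R1C1 = 6.
R1C2 = 7 − 6 = 1 completes the 7 across.
Given what's placed, R2C1 must be 9 to fit the 16 across and 23 down.
R2C2 = 16 − 9 = 7 completes the 16 across.
R3C1 = 23 − 15 = 8 completes the 23 down.
R3C2 = 12 − 8 = 4 completes the 12 across.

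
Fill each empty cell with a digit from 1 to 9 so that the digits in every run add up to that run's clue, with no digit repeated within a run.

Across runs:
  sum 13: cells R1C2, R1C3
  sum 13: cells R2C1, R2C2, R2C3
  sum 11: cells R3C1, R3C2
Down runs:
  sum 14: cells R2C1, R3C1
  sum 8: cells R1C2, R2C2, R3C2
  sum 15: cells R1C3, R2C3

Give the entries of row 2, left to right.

Nothing is forced directly, so branch on R1C2, whose candidates are 4 or 5. If R1C2 = 4: that forces R1C3 = 9, R2C3 = 6, R3C2 = 3, R2C1 = 5, after which R2C2 would have to be in {2} for the 13 across but in {1} for the 8 down — contradiction. So R1C2 = 5.
R1C3 = 13 − 5 = 8 completes the 13 across.
R2C3 = 15 − 8 = 7 completes the 15 down.
R3C2 = 2: the only remaining digit allowed by both the 11 across and the 8 down.
R2C1 = 5: the only remaining digit allowed by both the 13 across and the 14 down.
R2C2 = 13 − 12 = 1 completes the 13 across.
R3C1 = 11 − 2 = 9 completes the 11 across.

5 1 7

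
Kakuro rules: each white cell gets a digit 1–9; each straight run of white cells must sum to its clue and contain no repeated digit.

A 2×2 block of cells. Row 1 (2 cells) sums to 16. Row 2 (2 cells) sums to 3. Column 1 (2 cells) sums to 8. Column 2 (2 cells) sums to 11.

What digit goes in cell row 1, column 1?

7

16 in 2 cells must be {7,9}; 3 in 2 cells must be {1,2}.
The 16 across and the 8 down share only 7, so (1,1) = 7.
(1,2) = 16 − 7 = 9 completes the 16 across.
(2,1) = 8 − 7 = 1 completes the 8 down.
(2,2) = 3 − 1 = 2 completes the 3 across.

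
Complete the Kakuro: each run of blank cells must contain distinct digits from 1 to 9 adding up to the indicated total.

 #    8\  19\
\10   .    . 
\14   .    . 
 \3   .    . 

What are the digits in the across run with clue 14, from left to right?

3 in 2 cells must be {1,2}.
The 14 across and the 8 down share only 5, so R2C1 = 5.
R2C2 = 14 − 5 = 9 completes the 14 across.
Given what's placed, R3C2 must be 2 to fit the 3 across and 19 down.
R1C2 = 19 − 11 = 8 completes the 19 down.
R3C1 = 3 − 2 = 1 completes the 3 across.
R1C1 = 10 − 8 = 2 completes the 10 across.

5, 9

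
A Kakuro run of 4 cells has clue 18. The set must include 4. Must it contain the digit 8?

No

Counterexample: {1,4,6,7} sums to 18 under that restriction without using 8.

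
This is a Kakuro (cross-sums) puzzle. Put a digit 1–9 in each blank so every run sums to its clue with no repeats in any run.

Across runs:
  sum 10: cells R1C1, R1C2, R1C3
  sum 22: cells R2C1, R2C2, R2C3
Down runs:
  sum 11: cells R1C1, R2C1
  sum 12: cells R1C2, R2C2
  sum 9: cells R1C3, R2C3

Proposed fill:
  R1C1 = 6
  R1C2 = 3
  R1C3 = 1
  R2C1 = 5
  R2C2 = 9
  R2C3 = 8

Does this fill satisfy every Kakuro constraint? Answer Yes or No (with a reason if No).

Yes

Across: 6+3+1=10; 5+9+8=22. Down: 6+5=11; 3+9=12; 1+8=9. No digit repeats within any run.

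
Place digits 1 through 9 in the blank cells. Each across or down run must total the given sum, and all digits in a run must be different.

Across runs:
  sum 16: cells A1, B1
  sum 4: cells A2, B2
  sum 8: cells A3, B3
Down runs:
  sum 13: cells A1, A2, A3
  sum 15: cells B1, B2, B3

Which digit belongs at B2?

16 in 2 cells must be {7,9}; 4 in 2 cells must be {1,3}.
Nothing is forced directly, so branch on A1, whose candidates are 7 or 9. If A1 = 7: that forces B1 = 9, A2 = 1, after which B2 would have to be in {3} for the 4 across but in {1,2,4,5} for the 15 down — contradiction. So A1 = 9.
B1 = 16 − 9 = 7 completes the 16 across.
Given what's placed, B2 must be 3 to fit the 4 across and 15 down.
B3 = 15 − 10 = 5 completes the 15 down.
A2 = 4 − 3 = 1 completes the 4 across.
A3 = 8 − 5 = 3 completes the 8 across.

3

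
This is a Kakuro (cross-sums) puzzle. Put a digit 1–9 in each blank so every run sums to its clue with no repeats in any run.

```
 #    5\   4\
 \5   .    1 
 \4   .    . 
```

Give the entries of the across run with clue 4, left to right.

1, 3

4 in 2 cells must be {1,3}.
R1C1 = 5 − 1 = 4 completes the 5 across.
R2C1 = 5 − 4 = 1 completes the 5 down.
R2C2 = 4 − 1 = 3 completes the 4 across.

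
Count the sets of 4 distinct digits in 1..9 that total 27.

3

4 distinct digits from 1–9 sum between 10 and 30.
Enumerating: {3,7,8,9}, {4,6,8,9}, {5,6,7,9}.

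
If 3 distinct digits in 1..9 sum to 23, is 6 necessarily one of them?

The only way to make 23 from 3 distinct digits is {6,8,9}, which contains 6.

Yes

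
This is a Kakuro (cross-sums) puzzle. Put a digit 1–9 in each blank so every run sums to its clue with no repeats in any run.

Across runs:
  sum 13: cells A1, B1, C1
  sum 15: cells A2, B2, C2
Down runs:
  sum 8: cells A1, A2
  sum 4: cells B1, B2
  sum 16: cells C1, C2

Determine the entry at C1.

4 in 2 cells must be {1,3}; 16 in 2 cells must be {7,9}.
Nothing is forced directly, so branch on B1, whose candidates are 1 or 3. If B1 = 3: that forces C1 = 9, B2 = 1, after which C2 would have to be in {5,6,8,9} for the 15 across but in {7} for the 16 down — contradiction. So B1 = 1.
B2 = 4 − 1 = 3 completes the 4 down.
Given what's placed, C2 must be 7 to fit the 15 across and 16 down.
C1 = 16 − 7 = 9 completes the 16 down.
A2 = 15 − 10 = 5 completes the 15 across.
A1 = 13 − 10 = 3 completes the 13 across.

9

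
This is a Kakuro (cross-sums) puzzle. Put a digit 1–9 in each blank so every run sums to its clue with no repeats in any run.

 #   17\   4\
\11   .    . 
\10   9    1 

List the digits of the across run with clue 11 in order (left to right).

8 3

17 in 2 cells must be {8,9}; 4 in 2 cells must be {1,3}.
R1C1 = 17 − 9 = 8 completes the 17 down.
R1C2 = 11 − 8 = 3 completes the 11 across.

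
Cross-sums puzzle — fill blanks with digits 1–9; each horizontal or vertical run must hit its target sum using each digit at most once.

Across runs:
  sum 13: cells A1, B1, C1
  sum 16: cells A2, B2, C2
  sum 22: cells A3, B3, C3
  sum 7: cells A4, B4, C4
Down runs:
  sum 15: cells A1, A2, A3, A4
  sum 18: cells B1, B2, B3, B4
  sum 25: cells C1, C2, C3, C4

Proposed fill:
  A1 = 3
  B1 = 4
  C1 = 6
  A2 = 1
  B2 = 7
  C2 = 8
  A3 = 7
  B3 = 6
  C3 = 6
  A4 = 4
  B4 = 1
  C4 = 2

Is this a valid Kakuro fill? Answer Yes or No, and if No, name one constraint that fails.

No — the down run C1–C4 sums to 22, not 25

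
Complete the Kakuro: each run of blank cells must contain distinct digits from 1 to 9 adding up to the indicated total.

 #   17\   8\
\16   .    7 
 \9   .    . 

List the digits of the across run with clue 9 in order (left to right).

16 in 2 cells must be {7,9}; 17 in 2 cells must be {8,9}.
R1C1 = 16 − 7 = 9 completes the 16 across.
R2C1 = 17 − 9 = 8 completes the 17 down.
R2C2 = 9 − 8 = 1 completes the 9 across.

8 1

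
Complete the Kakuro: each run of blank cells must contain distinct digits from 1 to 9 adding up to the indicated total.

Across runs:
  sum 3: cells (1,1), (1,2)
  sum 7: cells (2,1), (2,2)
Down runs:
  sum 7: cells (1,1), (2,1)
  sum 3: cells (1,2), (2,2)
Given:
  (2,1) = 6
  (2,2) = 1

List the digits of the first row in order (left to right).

3 in 2 cells must be {1,2}.
(1,1) = 7 − 6 = 1 completes the 7 down.
(1,2) = 3 − 1 = 2 completes the 3 across.

1 2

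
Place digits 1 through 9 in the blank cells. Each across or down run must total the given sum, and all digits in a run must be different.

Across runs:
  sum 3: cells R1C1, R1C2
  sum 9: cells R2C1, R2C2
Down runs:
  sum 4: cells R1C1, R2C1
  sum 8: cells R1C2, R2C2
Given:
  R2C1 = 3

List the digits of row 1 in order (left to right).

1 2

3 in 2 cells must be {1,2}; 4 in 2 cells must be {1,3}.
R1C1 = 4 − 3 = 1 completes the 4 down.
R1C2 = 3 − 1 = 2 completes the 3 across.
R2C2 = 9 − 3 = 6 completes the 9 across.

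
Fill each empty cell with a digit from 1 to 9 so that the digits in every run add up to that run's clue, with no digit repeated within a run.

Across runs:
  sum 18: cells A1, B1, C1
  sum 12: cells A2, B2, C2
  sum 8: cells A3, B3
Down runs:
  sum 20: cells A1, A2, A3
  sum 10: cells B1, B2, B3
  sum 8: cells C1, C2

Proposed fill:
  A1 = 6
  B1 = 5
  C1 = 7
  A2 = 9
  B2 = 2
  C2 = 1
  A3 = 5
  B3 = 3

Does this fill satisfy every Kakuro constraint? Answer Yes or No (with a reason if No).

Yes

Across: 6+5+7=18; 9+2+1=12; 5+3=8. Down: 6+9+5=20; 5+2+3=10; 7+1=8. No digit repeats within any run.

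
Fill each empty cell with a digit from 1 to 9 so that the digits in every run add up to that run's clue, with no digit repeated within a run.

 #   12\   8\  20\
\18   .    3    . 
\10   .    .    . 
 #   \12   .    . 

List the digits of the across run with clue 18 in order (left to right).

R3C2 = 4: the only remaining digit allowed by both the 12 across and the 8 down.
R3C3 = 12 − 4 = 8 completes the 12 across.
R2C2 = 8 − 7 = 1 completes the 8 down.
No cell is forced outright now. R1C3 can only be 7 or 9 (the digits allowed by both its 18 across and its 20 down). If R1C3 = 9: then R1C1 would have to be in {6} for the 18 across but in {3,4,5,7,8,9} for the 12 down — contradiction. So R1C3 = 7.
R1C1 = 18 − 10 = 8 completes the 18 across.
R2C1 = 12 − 8 = 4 completes the 12 down.
R2C3 = 10 − 5 = 5 completes the 10 across.

8 3 7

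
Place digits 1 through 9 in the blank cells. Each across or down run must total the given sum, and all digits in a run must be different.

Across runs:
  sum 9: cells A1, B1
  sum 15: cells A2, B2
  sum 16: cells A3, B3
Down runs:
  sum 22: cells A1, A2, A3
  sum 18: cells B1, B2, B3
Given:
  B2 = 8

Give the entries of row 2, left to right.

7 8

16 in 2 cells must be {7,9}.
A2 = 15 − 8 = 7 completes the 15 across.
A3 = 9: the only remaining digit allowed by both the 16 across and the 22 down.
B3 = 16 − 9 = 7 completes the 16 across.
A1 = 22 − 16 = 6 completes the 22 down.
B1 = 9 − 6 = 3 completes the 9 across.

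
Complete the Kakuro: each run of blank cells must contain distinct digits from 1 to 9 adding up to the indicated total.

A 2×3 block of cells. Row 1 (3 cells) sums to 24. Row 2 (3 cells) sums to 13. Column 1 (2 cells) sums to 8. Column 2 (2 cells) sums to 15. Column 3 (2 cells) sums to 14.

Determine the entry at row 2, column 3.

24 in 3 cells must be {7,8,9}.
The 24 across and the 8 down share only 7, so (1,1) = 7.
(2,1) = 8 − 7 = 1 completes the 8 down.
Nothing is forced directly, so branch on (1,2), whose candidates are 8 or 9. If (1,2) = 9: that forces (1,3) = 8, after which (2,2) would have to be in {3,4,5,7,8,9} for the 13 across but in {6} for the 15 down — contradiction. So (1,2) = 8.
(1,3) = 24 − 15 = 9 completes the 24 across.
(2,2) = 15 − 8 = 7 completes the 15 down.
(2,3) = 13 − 8 = 5 completes the 13 across.

5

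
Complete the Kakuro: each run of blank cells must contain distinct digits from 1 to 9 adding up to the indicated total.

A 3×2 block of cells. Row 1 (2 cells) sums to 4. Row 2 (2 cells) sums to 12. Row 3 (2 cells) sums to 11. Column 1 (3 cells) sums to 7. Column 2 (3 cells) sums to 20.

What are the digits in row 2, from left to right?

4 8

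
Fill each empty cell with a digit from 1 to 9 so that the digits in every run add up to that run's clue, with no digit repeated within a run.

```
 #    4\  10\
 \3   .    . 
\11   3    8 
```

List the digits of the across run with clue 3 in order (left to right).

1, 2

3 in 2 cells must be {1,2}; 4 in 2 cells must be {1,3}.
R1C1 = 4 − 3 = 1 completes the 4 down.
R1C2 = 3 − 1 = 2 completes the 3 across.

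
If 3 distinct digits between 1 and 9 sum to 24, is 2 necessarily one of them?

No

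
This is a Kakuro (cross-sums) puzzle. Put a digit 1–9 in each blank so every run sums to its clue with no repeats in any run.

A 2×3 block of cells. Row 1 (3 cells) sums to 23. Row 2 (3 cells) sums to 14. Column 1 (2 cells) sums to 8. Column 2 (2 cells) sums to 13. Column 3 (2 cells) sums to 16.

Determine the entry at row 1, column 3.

9

23 in 3 cells must be {6,8,9}; 16 in 2 cells must be {7,9}.
The 23 across and the 8 down share only 6, so (1,1) = 6.
Given what's placed, (1,3) must be 9 to fit the 23 across and 16 down.
(2,1) = 8 − 6 = 2 completes the 8 down.
(2,3) = 16 − 9 = 7 completes the 16 down.
(1,2) = 23 − 15 = 8 completes the 23 across.
(2,2) = 14 − 9 = 5 completes the 14 across.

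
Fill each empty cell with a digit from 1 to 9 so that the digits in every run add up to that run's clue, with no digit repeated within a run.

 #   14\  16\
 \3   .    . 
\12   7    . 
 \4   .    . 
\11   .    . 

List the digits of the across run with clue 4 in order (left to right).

3 in 2 cells must be {1,2}; 4 in 2 cells must be {1,3}.
R2C2 = 12 − 7 = 5 completes the 12 across.
R3C1 = 1: the only remaining digit allowed by both the 4 across and the 14 down.
R3C2 = 4 − 1 = 3 completes the 4 across.
R1C1 = 2: the only remaining digit allowed by both the 3 across and the 14 down.
R1C2 = 3 − 2 = 1 completes the 3 across.
R4C1 = 14 − 10 = 4 completes the 14 down.
R4C2 = 11 − 4 = 7 completes the 11 across.

1, 3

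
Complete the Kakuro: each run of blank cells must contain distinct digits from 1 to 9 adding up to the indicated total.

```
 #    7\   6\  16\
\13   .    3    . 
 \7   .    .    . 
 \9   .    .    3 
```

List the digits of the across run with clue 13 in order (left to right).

7 in 3 cells must be {1,2,4}; 6 in 3 cells must be {1,2,3}.
Given what's placed, R2C3 must be 4 to fit the 7 across and 16 down.
R1C3 = 16 − 7 = 9 completes the 16 down.
R1C1 = 13 − 12 = 1 completes the 13 across.
Given what's placed, R2C1 must be 2 to fit the 7 across and 7 down.
R2C2 = 7 − 6 = 1 completes the 7 across.
R3C1 = 7 − 3 = 4 completes the 7 down.
R3C2 = 9 − 7 = 2 completes the 9 across.

1, 3, 9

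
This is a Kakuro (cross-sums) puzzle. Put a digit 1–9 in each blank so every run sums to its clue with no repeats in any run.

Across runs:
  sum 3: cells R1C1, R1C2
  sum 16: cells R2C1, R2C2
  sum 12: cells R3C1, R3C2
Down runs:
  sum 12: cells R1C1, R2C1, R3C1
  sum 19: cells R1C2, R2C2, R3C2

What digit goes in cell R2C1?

3 in 2 cells must be {1,2}; 16 in 2 cells must be {7,9}.
The 3 across and the 19 down share only 2, so R1C2 = 2.
Given what's placed, R2C2 must be 9 to fit the 16 across and 19 down.
R3C2 = 19 − 11 = 8 completes the 19 down.
R1C1 = 3 − 2 = 1 completes the 3 across.
R2C1 = 16 − 9 = 7 completes the 16 across.
R3C1 = 12 − 8 = 4 completes the 12 across.

7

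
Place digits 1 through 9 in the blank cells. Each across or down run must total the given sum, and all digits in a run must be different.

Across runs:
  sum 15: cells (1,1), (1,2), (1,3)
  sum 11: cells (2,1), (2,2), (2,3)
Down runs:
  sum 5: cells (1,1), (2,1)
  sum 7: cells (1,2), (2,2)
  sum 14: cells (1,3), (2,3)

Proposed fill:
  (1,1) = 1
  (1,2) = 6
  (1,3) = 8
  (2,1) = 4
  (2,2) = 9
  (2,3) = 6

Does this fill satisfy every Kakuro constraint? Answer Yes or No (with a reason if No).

No — the across run (2,1)–(2,3) sums to 19, not 11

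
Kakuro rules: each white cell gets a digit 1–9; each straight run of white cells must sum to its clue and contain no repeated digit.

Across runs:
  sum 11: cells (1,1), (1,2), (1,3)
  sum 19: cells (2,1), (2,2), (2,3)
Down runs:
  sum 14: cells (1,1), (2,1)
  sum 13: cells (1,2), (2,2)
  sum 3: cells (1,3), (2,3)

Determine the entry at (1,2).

4

3 in 2 cells must be {1,2}.
The 19 across and the 3 down share only 2, so (2,3) = 2.
(1,3) = 3 − 2 = 1 completes the 3 down.
Nothing is forced directly, so branch on (1,1), whose candidates are 6 or 8. If (1,1) = 8: then (1,2) would have to be in {2} for the 11 across but in {4,5,6,7,8,9} for the 13 down — contradiction. So (1,1) = 6.
(1,2) = 11 − 7 = 4 completes the 11 across.
(2,1) = 14 − 6 = 8 completes the 14 down.
(2,2) = 19 − 10 = 9 completes the 19 across.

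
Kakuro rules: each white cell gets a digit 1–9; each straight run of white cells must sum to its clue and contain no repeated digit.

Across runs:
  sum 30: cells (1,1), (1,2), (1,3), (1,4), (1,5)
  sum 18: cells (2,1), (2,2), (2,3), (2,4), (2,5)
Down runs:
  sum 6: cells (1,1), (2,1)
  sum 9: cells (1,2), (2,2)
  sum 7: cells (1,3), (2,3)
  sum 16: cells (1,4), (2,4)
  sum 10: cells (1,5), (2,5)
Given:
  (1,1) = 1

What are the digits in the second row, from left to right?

5 1 2 7 3

16 in 2 cells must be {7,9}.
Given what's placed, (1,3) must be 5 to fit the 30 across and 7 down.
(2,1) = 6 − 1 = 5 completes the 6 down.
(2,3) = 7 − 5 = 2 completes the 7 down.
(2,4) = 7: the only remaining digit allowed by both the 18 across and the 16 down.
(1,4) = 16 − 7 = 9 completes the 16 down.
No cell is forced outright now. (2,2) can only be 1 or 3 (the digits allowed by both its 18 across and its 9 down). If (2,2) = 3: then (1,2) would have to be in {7,8} for the 30 across but in {6} for the 9 down — contradiction. So (2,2) = 1.
(1,2) = 9 − 1 = 8 completes the 9 down.
(1,5) = 30 − 23 = 7 completes the 30 across.
(2,5) = 18 − 15 = 3 completes the 18 across.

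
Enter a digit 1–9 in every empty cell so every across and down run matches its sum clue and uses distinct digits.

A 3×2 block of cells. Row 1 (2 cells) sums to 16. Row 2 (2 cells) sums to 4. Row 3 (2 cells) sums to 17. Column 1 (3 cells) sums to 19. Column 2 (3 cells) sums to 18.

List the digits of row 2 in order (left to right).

3 1

16 in 2 cells must be {7,9}; 4 in 2 cells must be {1,3}; 17 in 2 cells must be {8,9}.
The 4 across and the 19 down share only 3, so (2,1) = 3.
(2,2) = 4 − 3 = 1 completes the 4 across.
Given what's placed, (3,1) must be 9 to fit the 17 across and 19 down.
(3,2) = 17 − 9 = 8 completes the 17 across.
(1,1) = 19 − 12 = 7 completes the 19 down.
(1,2) = 16 − 7 = 9 completes the 16 across.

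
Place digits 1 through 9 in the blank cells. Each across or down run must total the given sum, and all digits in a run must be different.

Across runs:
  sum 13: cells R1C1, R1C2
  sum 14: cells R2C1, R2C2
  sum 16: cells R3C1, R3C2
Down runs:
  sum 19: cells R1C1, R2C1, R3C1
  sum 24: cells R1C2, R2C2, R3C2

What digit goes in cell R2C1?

6

16 in 2 cells must be {7,9}; 24 in 3 cells must be {7,8,9}.
Nothing is forced directly, so branch on R2C2, whose candidates are 8 or 9. If R2C2 = 9: that forces R2C1 = 5, after which R3C1 would have to be in {7,9} for the 16 across but in {6,8} for the 19 down — contradiction. So R2C2 = 8.
R2C1 = 14 − 8 = 6 completes the 14 across.
Given what's placed, R3C1 must be 9 to fit the 16 across and 19 down.
R3C2 = 16 − 9 = 7 completes the 16 across.
R1C1 = 19 − 15 = 4 completes the 19 down.
R1C2 = 13 − 4 = 9 completes the 13 across.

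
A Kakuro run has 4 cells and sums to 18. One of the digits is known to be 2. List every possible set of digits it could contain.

{1,2,6,9}; {1,2,7,8}; {2,3,4,9}; {2,3,5,8}; {2,3,6,7}; {2,4,5,7}

4 distinct digits from 1–9 sum between 10 and 30.
Keeping only sets containing 2.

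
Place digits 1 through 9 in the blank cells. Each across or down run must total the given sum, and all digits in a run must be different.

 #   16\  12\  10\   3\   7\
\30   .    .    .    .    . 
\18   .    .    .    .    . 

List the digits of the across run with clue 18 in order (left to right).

16 in 2 cells must be {7,9}; 3 in 2 cells must be {1,2}.
Only 7 fits R2C1 under both its across sum 18 and down sum 16.
R1C1 = 16 − 7 = 9 completes the 16 down.
Nothing is forced directly, so branch on R2C2, whose candidates are 3 or 5. If R2C2 = 3: then R1C2 would have to be in {1,2,3,4,5,6,7,8} for the 30 across but in {9} for the 12 down — contradiction. So R2C2 = 5.
R1C2 = 12 − 5 = 7 completes the 12 down.
No cell is forced outright now. R2C4 can only be 1 or 2 (the digits allowed by both its 18 across and its 3 down). If R2C4 = 2: that forces R1C4 = 1, R1C5 = 5, after which R2C5 would have to be in {1,3} for the 18 across but in {2} for the 7 down — contradiction. So R2C4 = 1.
R1C4 = 3 − 1 = 2 completes the 3 down.
Given what's placed, R1C5 must be 4 to fit the 30 across and 7 down.
R2C5 = 7 − 4 = 3 completes the 7 down.
R1C3 = 30 − 22 = 8 completes the 30 across.
R2C3 = 18 − 16 = 2 completes the 18 across.

7 5 2 1 3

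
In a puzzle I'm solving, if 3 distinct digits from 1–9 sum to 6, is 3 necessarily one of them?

Yes

The only way to make 6 from 3 distinct digits is {1,2,3}, which contains 3.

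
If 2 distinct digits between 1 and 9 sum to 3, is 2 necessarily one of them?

Yes

The only way to make 3 from 2 distinct digits is {1,2}, which contains 2.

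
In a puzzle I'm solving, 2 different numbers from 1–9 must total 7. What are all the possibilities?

{1,6}; {2,5}; {3,4}

2 distinct digits from 1–9 sum between 3 and 17.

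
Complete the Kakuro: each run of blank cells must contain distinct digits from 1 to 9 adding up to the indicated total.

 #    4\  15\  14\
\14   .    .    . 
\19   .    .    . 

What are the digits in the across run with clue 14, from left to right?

4 in 2 cells must be {1,3}.
The 19 across and the 4 down share only 3, so R2C1 = 3.
Given what's placed, R2C3 must be 9 to fit the 19 across and 14 down.
R1C1 = 4 − 3 = 1 completes the 4 down.
R1C3 = 14 − 9 = 5 completes the 14 down.
R2C2 = 19 − 12 = 7 completes the 19 across.
R1C2 = 14 − 6 = 8 completes the 14 across.

1, 8, 5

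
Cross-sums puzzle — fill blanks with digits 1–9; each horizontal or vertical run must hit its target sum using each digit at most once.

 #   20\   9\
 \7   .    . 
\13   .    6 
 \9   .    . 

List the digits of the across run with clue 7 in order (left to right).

5, 2

R2C1 = 13 − 6 = 7 completes the 13 across.
Nothing is forced directly, so branch on R1C1, whose candidates are 4 or 5. If R1C1 = 4: then R1C2 would have to be in {3} for the 7 across but in {1,2} for the 9 down — contradiction. So R1C1 = 5.
R1C2 = 7 − 5 = 2 completes the 7 across.
R3C1 = 20 − 12 = 8 completes the 20 down.
R3C2 = 9 − 8 = 1 completes the 9 across.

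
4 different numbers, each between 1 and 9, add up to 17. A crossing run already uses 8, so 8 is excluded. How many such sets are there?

6

4 distinct digits from 1–9 sum between 10 and 30.
Dropping sets that contain 8.
Enumerating: {1,2,5,9}, {1,3,4,9}, {1,3,6,7}, {1,4,5,7}, {2,3,5,7}, {2,4,5,6}.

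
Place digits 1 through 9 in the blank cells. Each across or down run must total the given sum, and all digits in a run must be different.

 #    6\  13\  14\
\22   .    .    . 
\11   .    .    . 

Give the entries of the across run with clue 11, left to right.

1, 4, 6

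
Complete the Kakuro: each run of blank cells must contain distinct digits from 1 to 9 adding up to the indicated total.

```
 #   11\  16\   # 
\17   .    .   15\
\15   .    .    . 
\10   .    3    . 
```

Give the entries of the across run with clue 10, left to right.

1 3 6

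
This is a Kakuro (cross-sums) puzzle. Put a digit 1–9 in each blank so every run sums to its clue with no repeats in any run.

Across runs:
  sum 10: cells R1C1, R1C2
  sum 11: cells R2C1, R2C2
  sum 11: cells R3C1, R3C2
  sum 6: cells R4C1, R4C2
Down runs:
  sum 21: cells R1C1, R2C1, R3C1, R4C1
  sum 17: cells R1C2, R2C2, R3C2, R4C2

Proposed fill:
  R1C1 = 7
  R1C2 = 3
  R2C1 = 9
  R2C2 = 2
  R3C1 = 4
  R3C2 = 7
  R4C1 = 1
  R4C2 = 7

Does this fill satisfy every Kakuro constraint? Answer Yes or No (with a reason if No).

No — the across run R4C1–R4C2 sums to 8, not 6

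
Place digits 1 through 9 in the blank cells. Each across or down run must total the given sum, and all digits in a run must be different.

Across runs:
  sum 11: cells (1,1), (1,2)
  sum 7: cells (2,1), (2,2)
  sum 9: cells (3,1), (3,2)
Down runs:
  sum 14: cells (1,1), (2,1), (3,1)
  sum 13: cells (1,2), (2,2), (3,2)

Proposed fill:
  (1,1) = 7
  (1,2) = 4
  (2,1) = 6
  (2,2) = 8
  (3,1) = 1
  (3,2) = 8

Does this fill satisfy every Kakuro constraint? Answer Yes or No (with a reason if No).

No — the across run (2,1)–(2,2) sums to 14, not 7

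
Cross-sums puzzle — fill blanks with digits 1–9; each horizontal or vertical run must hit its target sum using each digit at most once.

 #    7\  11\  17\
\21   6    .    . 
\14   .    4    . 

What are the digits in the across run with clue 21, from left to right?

6, 7, 8

17 in 2 cells must be {8,9}.
R1C2 = 11 − 4 = 7 completes the 11 down.
R1C3 = 21 − 13 = 8 completes the 21 across.
R2C1 = 7 − 6 = 1 completes the 7 down.
R2C3 = 14 − 5 = 9 completes the 14 across.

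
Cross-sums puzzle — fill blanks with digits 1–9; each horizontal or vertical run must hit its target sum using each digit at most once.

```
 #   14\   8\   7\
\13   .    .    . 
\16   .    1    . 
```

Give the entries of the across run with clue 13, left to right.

R1C2 = 8 − 1 = 7 completes the 8 down.
R2C3 = 6: the only remaining digit allowed by both the 16 across and the 7 down.
R1C1 = 5: the only remaining digit allowed by both the 13 across and the 14 down.
R1C3 = 13 − 12 = 1 completes the 13 across.
R2C1 = 16 − 7 = 9 completes the 16 across.

5 7 1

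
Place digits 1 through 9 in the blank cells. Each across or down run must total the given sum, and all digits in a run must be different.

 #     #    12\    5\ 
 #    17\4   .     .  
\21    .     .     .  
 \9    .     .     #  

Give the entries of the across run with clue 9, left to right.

4 in 2 cells must be {1,3}; 17 in 2 cells must be {8,9}.
The 21 across and the 5 down share only 4, so R2C3 = 4.
Intersecting the 9 across with the 17 down forces R3C1 = 8.
R3C2 = 9 − 8 = 1 completes the 9 across.
R1C2 = 3: the only remaining digit allowed by both the 4 across and the 12 down.
R1C3 = 4 − 3 = 1 completes the 4 across.
R2C1 = 17 − 8 = 9 completes the 17 down.
R2C2 = 21 − 13 = 8 completes the 21 across.

8 1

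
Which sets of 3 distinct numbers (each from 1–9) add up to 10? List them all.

3 distinct digits from 1–9 sum between 6 and 24.

{1,2,7}; {1,3,6}; {1,4,5}; {2,3,5}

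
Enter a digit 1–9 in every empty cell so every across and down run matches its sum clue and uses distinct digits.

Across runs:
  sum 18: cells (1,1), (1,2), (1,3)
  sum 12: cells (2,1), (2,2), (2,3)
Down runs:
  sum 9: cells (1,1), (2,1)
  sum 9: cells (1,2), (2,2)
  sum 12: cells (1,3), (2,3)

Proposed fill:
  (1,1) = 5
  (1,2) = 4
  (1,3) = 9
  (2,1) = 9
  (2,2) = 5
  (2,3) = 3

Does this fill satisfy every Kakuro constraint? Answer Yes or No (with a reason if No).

No — the down run (1,1)–(2,1) sums to 14, not 9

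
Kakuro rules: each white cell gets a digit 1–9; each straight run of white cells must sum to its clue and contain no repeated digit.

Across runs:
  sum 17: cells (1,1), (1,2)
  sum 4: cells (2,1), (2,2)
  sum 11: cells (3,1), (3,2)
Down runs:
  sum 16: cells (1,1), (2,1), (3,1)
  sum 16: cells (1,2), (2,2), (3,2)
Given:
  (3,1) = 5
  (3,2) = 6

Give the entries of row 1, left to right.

17 in 2 cells must be {8,9}; 4 in 2 cells must be {1,3}.
Given what's placed, (2,1) must be 3 to fit the 4 across and 16 down.
(2,2) = 4 − 3 = 1 completes the 4 across.
(1,1) = 16 − 8 = 8 completes the 16 down.
(1,2) = 17 − 8 = 9 completes the 17 across.

8 9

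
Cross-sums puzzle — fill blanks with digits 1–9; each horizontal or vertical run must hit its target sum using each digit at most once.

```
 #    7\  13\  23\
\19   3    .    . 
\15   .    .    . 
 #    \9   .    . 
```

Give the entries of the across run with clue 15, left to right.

23 in 3 cells must be {6,8,9}.
R1C3 = 9: the only remaining digit allowed by both the 19 across and the 23 down.
R2C1 = 7 − 3 = 4 completes the 7 down.
R1C2 = 19 − 12 = 7 completes the 19 across.
Nothing is forced directly, so branch on R2C2, whose candidates are 2 or 5. If R2C2 = 2: then R2C3 would have to be in {9} for the 15 across but in {6,8} for the 23 down — contradiction. So R2C2 = 5.
R2C3 = 15 − 9 = 6 completes the 15 across.
R3C2 = 13 − 12 = 1 completes the 13 down.
R3C3 = 9 − 1 = 8 completes the 9 across.

4 5 6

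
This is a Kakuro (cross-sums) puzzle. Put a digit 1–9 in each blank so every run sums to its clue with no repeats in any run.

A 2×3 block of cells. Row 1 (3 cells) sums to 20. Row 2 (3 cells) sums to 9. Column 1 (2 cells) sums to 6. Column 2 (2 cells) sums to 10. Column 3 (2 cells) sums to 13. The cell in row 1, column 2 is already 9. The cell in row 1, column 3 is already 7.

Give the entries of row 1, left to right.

4 9 7

(1,1) = 20 − 16 = 4 completes the 20 across.
(2,1) = 6 − 4 = 2 completes the 6 down.
(2,2) = 10 − 9 = 1 completes the 10 down.
(2,3) = 9 − 3 = 6 completes the 9 across.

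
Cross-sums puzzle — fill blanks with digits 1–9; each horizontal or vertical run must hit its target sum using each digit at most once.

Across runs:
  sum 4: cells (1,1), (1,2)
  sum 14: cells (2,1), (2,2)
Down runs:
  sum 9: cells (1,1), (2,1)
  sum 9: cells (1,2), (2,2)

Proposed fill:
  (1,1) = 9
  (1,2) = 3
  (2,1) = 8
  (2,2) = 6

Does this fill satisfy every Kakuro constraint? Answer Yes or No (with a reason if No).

No — the down run (1,1)–(2,1) sums to 17, not 9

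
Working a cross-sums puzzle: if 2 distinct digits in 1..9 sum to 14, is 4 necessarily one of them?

Counterexample: {5,9} sums to 14 without using 4.

No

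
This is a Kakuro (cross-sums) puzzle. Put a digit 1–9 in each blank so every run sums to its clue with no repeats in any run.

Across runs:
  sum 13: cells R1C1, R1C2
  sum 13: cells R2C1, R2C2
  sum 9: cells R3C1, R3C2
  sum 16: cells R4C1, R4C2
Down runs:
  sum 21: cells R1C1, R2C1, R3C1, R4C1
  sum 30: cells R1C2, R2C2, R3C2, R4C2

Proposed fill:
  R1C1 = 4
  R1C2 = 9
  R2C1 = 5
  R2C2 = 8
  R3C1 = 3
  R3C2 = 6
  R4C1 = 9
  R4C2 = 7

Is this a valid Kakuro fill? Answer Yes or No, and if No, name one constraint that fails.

Across: 4+9=13; 5+8=13; 3+6=9; 9+7=16. Down: 4+5+3+9=21; 9+8+6+7=30. No digit repeats within any run.

Yes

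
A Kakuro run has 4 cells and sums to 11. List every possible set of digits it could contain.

{1,2,3,5}

4 distinct digits from 1–9 sum between 10 and 30.
Only one set works: {1,2,3,5}.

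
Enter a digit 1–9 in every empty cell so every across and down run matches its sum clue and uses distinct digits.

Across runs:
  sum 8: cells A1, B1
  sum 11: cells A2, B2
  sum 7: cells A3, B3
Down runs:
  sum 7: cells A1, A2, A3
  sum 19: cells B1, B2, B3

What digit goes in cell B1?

7

7 in 3 cells must be {1,2,4}.
Nothing is forced directly, so branch on A1, whose candidates are 1 or 2. If A1 = 2: that forces B1 = 6, A2 = 4, after which B2 would have to be in {7} for the 11 across but in {4,5,8,9} for the 19 down — contradiction. So A1 = 1.
B1 = 8 − 1 = 7 completes the 8 across.
Nothing is forced directly, so branch on A2, whose candidates are 2 or 4. If A2 = 4: then B2 would have to be in {7} for the 11 across but in {3,4,8,9} for the 19 down — contradiction. So A2 = 2.
B2 = 11 − 2 = 9 completes the 11 across.
A3 = 7 − 3 = 4 completes the 7 down.
B3 = 7 − 4 = 3 completes the 7 across.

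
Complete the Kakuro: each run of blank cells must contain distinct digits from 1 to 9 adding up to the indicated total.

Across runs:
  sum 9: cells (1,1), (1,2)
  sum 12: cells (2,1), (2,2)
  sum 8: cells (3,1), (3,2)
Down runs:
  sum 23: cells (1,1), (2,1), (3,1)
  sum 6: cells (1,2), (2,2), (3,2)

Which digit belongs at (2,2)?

3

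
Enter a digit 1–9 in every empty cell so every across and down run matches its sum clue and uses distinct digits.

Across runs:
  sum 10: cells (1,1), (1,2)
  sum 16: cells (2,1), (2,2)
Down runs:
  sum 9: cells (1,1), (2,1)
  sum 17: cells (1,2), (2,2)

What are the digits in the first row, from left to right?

16 in 2 cells must be {7,9}; 17 in 2 cells must be {8,9}.
The 16 across and the 9 down share only 7, so (2,1) = 7.
(2,2) = 16 − 7 = 9 completes the 16 across.
(1,1) = 9 − 7 = 2 completes the 9 down.
(1,2) = 10 − 2 = 8 completes the 10 across.

2, 8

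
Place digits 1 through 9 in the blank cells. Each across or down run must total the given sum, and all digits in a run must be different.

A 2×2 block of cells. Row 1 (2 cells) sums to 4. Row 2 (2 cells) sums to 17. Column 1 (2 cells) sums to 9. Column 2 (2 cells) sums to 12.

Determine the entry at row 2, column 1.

8

4 in 2 cells must be {1,3}; 17 in 2 cells must be {8,9}.
The 4 across and the 12 down share only 3, so (1,2) = 3.
The 17 across and the 9 down share only 8, so (2,1) = 8.
(2,2) = 17 − 8 = 9 completes the 17 across.
(1,1) = 4 − 3 = 1 completes the 4 across.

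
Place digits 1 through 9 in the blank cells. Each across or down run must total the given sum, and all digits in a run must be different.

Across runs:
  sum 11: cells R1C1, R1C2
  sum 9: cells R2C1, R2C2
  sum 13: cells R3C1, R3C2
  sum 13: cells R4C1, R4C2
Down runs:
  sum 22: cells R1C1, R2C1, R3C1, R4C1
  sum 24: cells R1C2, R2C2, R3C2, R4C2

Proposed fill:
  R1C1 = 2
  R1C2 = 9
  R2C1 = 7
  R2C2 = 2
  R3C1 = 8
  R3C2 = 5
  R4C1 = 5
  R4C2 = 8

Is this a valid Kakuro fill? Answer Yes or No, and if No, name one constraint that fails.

Yes

Across: 2+9=11; 7+2=9; 8+5=13; 5+8=13. Down: 2+7+8+5=22; 9+2+5+8=24. No digit repeats within any run.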